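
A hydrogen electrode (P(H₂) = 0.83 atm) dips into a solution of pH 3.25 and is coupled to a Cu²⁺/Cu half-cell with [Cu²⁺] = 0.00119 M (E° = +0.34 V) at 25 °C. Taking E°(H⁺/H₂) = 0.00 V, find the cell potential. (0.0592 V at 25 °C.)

0.44 V

The Cu²⁺/Cu couple is the cathode, so E°_cell = 0.34 V; n = 2.
[H⁺] = 10^(−3.25) = 5.6 × 10^-4 M, and Q = [H⁺]^2 / ([Cu²⁺]·P(H₂)) = 3.2 × 10^-4.
E = E° − (0.0592/2) log Q = 0.34 − (0.0592/2)(-3.495) = 0.443 V.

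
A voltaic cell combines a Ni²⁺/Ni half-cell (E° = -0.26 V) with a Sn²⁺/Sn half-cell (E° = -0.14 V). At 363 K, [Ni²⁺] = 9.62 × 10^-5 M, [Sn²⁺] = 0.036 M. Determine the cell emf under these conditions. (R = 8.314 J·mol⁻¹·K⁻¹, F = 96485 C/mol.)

The Sn²⁺/Sn couple has the higher reduction potential and acts as the cathode, so E°_cell = -0.14 − (-0.26) = 0.12 V.
Balancing electrons gives n = 2; the reaction quotient is Q = [Ni²⁺]/[Sn²⁺] = 0.00267.
E = E° − (RT/nF) ln Q = 0.12 − (8.314×363)/(2×96485) × (-5.925) = 0.120 + 0.093 = 0.213 V.

0.213 V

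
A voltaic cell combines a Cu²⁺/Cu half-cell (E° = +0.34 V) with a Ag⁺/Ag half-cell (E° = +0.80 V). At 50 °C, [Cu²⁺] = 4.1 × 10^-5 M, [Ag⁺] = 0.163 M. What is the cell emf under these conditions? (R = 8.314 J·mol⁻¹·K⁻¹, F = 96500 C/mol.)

The Ag⁺/Ag couple has the higher reduction potential and acts as the cathode, so E°_cell = +0.80 − (+0.34) = 0.46 V.
Balancing electrons gives n = 2; the reaction quotient is Q = [Cu²⁺]/[Ag⁺]^2 = 0.00154.
E = E° − (RT/nF) ln Q = 0.46 − (8.314×323)/(2×96500) × (-6.474) = 0.460 + 0.090 = 0.550 V.

0.550 V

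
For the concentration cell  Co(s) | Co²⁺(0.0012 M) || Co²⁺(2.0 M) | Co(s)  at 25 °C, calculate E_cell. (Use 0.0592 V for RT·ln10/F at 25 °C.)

Both half-cells are Co²⁺/Co, so E°_cell = 0. The concentrated side is the cathode; the cell reaction moves Co²⁺ from high to low concentration with n = 2.
Q = [Co²⁺]_dilute/[Co²⁺]_conc = 0.0012/2.0 = 6 × 10^-4.
E = 0 − (0.0592/2) log Q = −(0.0592/2)(-3.222) = 0.0954 V.

0.095 V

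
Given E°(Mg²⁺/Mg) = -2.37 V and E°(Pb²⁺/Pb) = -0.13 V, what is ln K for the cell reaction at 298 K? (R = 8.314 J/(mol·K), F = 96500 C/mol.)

ln K = 174.5

E°_cell = -0.13 − (-2.37) = 2.24 V, with n = 2 electrons transferred.
At equilibrium E = 0, so the Nernst equation gives ln K = nFE°/RT = (2)(96500)(2.24)/((8.314)(298)) = 174.49.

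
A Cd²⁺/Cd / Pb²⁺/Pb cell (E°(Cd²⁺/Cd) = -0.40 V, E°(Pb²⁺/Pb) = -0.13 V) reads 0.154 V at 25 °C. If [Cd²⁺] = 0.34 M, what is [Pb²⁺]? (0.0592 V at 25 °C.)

4.1 × 10^-5 M

From the Nernst equation, log Q = n(E° − E)/0.0592 = 2(0.27 − 0.154)/0.0592 = 3.919, so Q = 8300.
With Q = [Cd²⁺]/[Pb²⁺] and the known concentrations, [Pb²⁺] in the denominator gives [Pb²⁺] = 4.1 × 10^-5 M.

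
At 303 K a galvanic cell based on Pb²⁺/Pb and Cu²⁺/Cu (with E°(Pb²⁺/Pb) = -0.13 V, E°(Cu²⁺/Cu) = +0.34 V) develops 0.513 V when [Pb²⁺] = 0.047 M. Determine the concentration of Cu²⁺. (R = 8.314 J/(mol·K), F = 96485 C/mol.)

1.3 M

From the Nernst equation, ln Q = nF(E° − E)/RT = 2×96485×(0.47 − 0.513)/(8.314×303) = -3.294, so Q = 0.0371.
With Q = [Pb²⁺]/[Cu²⁺] and the known concentrations, [Cu²⁺] in the denominator gives [Cu²⁺] = 1.3 M.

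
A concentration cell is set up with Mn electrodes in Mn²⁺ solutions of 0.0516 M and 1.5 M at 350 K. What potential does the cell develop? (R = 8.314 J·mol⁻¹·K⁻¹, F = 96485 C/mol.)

0.051 V

Both half-cells are Mn²⁺/Mn, so E°_cell = 0. The concentrated side is the cathode; the cell reaction moves Mn²⁺ from high to low concentration with n = 2.
Q = [Mn²⁺]_dilute/[Mn²⁺]_conc = 0.0516/1.5 = 0.0344.
E = 0 − (RT/nF) ln Q = −((8.314×350)/(2×96485))(-3.370) = 0.0508 V.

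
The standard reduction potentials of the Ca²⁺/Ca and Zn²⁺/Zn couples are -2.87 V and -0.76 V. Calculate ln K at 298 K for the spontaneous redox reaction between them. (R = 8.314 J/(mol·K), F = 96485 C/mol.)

ln K = 164.3

E°_cell = -0.76 − (-2.87) = 2.11 V, with n = 2 electrons transferred.
At equilibrium E = 0, so the Nernst equation gives ln K = nFE°/RT = (2)(96485)(2.11)/((8.314)(298)) = 164.34.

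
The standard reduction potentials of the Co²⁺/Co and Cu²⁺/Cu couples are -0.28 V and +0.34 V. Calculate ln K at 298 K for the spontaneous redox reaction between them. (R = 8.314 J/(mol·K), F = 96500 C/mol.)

ln K = 48.3

E°_cell = +0.34 − (-0.28) = 0.62 V, with n = 2 electrons transferred.
At equilibrium E = 0, so the Nernst equation gives ln K = nFE°/RT = (2)(96500)(0.62)/((8.314)(298)) = 48.30.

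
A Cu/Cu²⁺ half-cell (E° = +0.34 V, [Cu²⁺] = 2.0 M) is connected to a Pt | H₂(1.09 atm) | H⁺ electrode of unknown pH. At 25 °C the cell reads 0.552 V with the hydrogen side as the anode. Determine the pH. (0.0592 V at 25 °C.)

E°_cell = 0.34 V and n = 2.
log Q = n(E° − E)/0.0592 = 2×(0.34 − 0.552)/0.0592 = -7.162.
With Q = [H⁺]^2 / ([Cu²⁺]·P(H₂)), solving for [H⁺] gives log[H⁺] = -3.412, so pH = 3.41.

pH = 3.41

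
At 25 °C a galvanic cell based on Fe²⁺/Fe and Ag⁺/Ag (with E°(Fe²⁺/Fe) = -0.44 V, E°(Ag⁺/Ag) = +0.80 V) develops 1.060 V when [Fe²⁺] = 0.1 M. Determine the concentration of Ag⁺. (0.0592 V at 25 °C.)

From the Nernst equation, log Q = n(E° − E)/0.0592 = 2(1.24 − 1.060)/0.0592 = 6.081, so Q = 1.21 × 10^6.
With Q = [Fe²⁺]/[Ag⁺]^2 and the known concentrations, [Ag⁺]^2 in the denominator gives [Ag⁺] = 2.9 × 10^-4 M.

2.9 × 10^-4 M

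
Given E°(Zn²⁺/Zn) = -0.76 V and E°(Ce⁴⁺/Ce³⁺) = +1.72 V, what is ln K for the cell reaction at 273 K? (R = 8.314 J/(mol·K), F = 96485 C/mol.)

E°_cell = +1.72 − (-0.76) = 2.48 V, with n = 2 electrons transferred.
At equilibrium E = 0, so the Nernst equation gives ln K = nFE°/RT = (2)(96485)(2.48)/((8.314)(273)) = 210.85.

ln K = 210.8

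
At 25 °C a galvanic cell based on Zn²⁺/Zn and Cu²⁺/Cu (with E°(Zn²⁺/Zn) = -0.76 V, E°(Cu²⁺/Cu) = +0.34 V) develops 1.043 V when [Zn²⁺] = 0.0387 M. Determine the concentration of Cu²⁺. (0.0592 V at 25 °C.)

4.6 × 10^-4 M

From the Nernst equation, log Q = n(E° − E)/0.0592 = 2(1.10 − 1.043)/0.0592 = 1.926, so Q = 84.3.
With Q = [Zn²⁺]/[Cu²⁺] and the known concentrations, [Cu²⁺] in the denominator gives [Cu²⁺] = 4.6 × 10^-4 M.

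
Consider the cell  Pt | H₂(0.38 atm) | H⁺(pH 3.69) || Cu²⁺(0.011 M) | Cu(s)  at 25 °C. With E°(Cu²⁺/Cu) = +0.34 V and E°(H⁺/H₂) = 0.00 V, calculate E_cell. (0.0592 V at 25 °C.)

The Cu²⁺/Cu couple is the cathode, so E°_cell = 0.34 V; n = 2.
[H⁺] = 10^(−3.69) = 2 × 10^-4 M, and Q = [H⁺]^2 / ([Cu²⁺]·P(H₂)) = 9.97 × 10^-6.
E = E° − (0.0592/2) log Q = 0.34 − (0.0592/2)(-5.001) = 0.488 V.

0.49 V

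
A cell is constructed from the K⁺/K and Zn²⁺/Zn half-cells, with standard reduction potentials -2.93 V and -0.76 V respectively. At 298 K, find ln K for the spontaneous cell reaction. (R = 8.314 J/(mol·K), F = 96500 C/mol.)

ln K = 169.0

E°_cell = -0.76 − (-2.93) = 2.17 V, with n = 2 electrons transferred.
At equilibrium E = 0, so the Nernst equation gives ln K = nFE°/RT = (2)(96500)(2.17)/((8.314)(298)) = 169.04.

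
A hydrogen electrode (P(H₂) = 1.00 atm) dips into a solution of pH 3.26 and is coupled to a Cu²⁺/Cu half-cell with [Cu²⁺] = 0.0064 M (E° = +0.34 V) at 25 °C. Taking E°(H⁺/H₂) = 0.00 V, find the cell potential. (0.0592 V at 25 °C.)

0.47 V

The Cu²⁺/Cu couple is the cathode, so E°_cell = 0.34 V; n = 2.
[H⁺] = 10^(−3.26) = 5.5 × 10^-4 M, and Q = [H⁺]^2 / ([Cu²⁺]·P(H₂)) = 4.72 × 10^-5.
E = E° − (0.0592/2) log Q = 0.34 − (0.0592/2)(-4.326) = 0.468 V.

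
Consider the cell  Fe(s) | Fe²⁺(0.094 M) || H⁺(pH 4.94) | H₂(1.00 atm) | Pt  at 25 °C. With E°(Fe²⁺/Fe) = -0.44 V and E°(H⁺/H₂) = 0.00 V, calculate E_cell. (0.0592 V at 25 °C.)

The hydrogen couple is the cathode, so E°_cell = 0.44 V; n = 2.
[H⁺] = 10^(−4.94) = 1.1 × 10^-5 M, and Q = [Fe²⁺]·P(H₂) / [H⁺]^2 = 7.13 × 10^8.
E = E° − (0.0592/2) log Q = 0.44 − (0.0592/2)(8.853) = 0.178 V.

0.18 V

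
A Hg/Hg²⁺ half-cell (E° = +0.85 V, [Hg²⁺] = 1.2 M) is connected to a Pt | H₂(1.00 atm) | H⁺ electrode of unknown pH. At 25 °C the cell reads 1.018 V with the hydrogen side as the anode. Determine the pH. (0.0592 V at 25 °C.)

pH = 2.80

E°_cell = 0.85 V and n = 2.
log Q = n(E° − E)/0.0592 = 2×(0.85 − 1.018)/0.0592 = -5.676.
With Q = [H⁺]^2 / ([Hg²⁺]·P(H₂)), solving for [H⁺] gives log[H⁺] = -2.798, so pH = 2.80.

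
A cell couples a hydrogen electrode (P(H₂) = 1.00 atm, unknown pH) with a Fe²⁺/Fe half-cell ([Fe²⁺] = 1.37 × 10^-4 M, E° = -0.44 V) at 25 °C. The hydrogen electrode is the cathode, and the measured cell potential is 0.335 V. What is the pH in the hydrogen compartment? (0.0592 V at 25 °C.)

E°_cell = 0.44 V and n = 2.
log Q = n(E° − E)/0.0592 = 2×(0.44 − 0.335)/0.0592 = 3.547.
With Q = [Fe²⁺]·P(H₂) / [H⁺]^2, solving for [H⁺] gives log[H⁺] = -3.705, so pH = 3.71.

pH = 3.71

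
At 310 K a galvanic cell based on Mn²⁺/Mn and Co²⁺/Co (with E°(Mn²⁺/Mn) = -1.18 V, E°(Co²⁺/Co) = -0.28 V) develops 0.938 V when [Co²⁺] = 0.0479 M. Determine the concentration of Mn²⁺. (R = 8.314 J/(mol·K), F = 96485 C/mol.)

From the Nernst equation, ln Q = nF(E° − E)/RT = 2×96485×(0.90 − 0.938)/(8.314×310) = -2.845, so Q = 0.0581.
With Q = [Mn²⁺]/[Co²⁺] and the known concentrations, [Mn²⁺] in the numerator gives [Mn²⁺] = 0.0028 M.

0.0028 M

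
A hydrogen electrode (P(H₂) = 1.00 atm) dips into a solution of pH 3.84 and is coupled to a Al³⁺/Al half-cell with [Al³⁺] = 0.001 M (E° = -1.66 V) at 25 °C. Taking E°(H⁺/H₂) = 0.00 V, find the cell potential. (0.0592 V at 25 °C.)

1.49 V

The hydrogen couple is the cathode, so E°_cell = 1.66 V; n = 6.
[H⁺] = 10^(−3.84) = 1.4 × 10^-4 M, and Q = [Al³⁺]^2·P(H₂)^3 / [H⁺]^6 = 1.1 × 10^17.
E = E° − (0.0592/6) log Q = 1.66 − (0.0592/6)(17.040) = 1.492 V.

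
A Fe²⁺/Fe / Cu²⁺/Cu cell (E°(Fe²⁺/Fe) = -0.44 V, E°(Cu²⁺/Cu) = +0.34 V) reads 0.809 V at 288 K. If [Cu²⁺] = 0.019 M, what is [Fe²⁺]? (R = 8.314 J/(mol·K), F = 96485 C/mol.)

From the Nernst equation, ln Q = nF(E° − E)/RT = 2×96485×(0.78 − 0.809)/(8.314×288) = -2.337, so Q = 0.0966.
With Q = [Fe²⁺]/[Cu²⁺] and the known concentrations, [Fe²⁺] in the numerator gives [Fe²⁺] = 0.0018 M.

0.0018 M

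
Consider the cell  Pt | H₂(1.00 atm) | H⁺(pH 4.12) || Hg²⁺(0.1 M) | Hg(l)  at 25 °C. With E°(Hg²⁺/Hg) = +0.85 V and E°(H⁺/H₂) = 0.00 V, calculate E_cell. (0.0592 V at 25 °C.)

1.06 V

The Hg²⁺/Hg couple is the cathode, so E°_cell = 0.85 V; n = 2.
[H⁺] = 10^(−4.12) = 7.6 × 10^-5 M, and Q = [H⁺]^2 / ([Hg²⁺]·P(H₂)) = 5.75 × 10^-8.
E = E° − (0.0592/2) log Q = 0.85 − (0.0592/2)(-7.240) = 1.064 V.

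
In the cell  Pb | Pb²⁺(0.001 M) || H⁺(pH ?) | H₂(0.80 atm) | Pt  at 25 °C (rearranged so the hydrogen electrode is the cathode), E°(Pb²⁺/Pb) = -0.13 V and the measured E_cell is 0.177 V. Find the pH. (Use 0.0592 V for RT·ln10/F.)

pH = 0.75

E°_cell = 0.13 V and n = 2.
log Q = n(E° − E)/0.0592 = 2×(0.13 − 0.177)/0.0592 = -1.588.
With Q = [Pb²⁺]·P(H₂) / [H⁺]^2, solving for [H⁺] gives log[H⁺] = -0.755, so pH = 0.75.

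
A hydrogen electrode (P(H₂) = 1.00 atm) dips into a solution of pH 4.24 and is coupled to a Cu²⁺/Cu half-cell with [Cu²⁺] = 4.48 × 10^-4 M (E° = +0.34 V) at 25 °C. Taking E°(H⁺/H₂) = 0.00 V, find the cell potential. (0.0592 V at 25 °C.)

0.49 V

The Cu²⁺/Cu couple is the cathode, so E°_cell = 0.34 V; n = 2.
[H⁺] = 10^(−4.24) = 5.8 × 10^-5 M, and Q = [H⁺]^2 / ([Cu²⁺]·P(H₂)) = 7.39 × 10^-6.
E = E° − (0.0592/2) log Q = 0.34 − (0.0592/2)(-5.131) = 0.492 V.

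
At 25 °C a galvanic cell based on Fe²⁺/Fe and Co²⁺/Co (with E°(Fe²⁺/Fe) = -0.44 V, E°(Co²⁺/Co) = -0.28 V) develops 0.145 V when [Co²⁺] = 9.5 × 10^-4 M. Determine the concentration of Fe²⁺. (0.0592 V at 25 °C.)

From the Nernst equation, log Q = n(E° − E)/0.0592 = 2(0.16 − 0.145)/0.0592 = 0.507, so Q = 3.21.
With Q = [Fe²⁺]/[Co²⁺] and the known concentrations, [Fe²⁺] in the numerator gives [Fe²⁺] = 0.0031 M.

0.0031 M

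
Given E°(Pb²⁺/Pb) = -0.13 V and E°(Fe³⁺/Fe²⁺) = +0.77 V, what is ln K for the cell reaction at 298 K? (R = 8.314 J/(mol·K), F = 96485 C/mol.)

ln K = 70.1

E°_cell = +0.77 − (-0.13) = 0.90 V, with n = 2 electrons transferred.
At equilibrium E = 0, so the Nernst equation gives ln K = nFE°/RT = (2)(96485)(0.90)/((8.314)(298)) = 70.10.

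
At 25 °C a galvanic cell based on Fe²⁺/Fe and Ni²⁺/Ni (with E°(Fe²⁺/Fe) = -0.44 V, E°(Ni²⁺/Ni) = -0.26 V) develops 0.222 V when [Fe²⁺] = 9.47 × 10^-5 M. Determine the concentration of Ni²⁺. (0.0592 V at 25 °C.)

From the Nernst equation, log Q = n(E° − E)/0.0592 = 2(0.18 − 0.222)/0.0592 = -1.419, so Q = 0.0381.
With Q = [Fe²⁺]/[Ni²⁺] and the known concentrations, [Ni²⁺] in the denominator gives [Ni²⁺] = 0.0025 M.

0.0025 M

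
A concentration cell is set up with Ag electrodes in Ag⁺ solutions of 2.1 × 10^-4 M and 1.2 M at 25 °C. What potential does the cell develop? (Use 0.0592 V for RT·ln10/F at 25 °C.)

Both half-cells are Ag⁺/Ag, so E°_cell = 0. The concentrated side is the cathode; the cell reaction moves Ag⁺ from high to low concentration with n = 1.
Q = [Ag⁺]_dilute/[Ag⁺]_conc = 2.1 × 10^-4/1.2 = 1.75 × 10^-4.
E = 0 − (0.0592/1) log Q = −(0.0592/1)(-3.757) = 0.2224 V.

0.22 V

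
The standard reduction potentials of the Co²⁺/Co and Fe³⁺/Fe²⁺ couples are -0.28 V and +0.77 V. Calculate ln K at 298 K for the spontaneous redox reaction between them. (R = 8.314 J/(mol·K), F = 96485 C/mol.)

E°_cell = +0.77 − (-0.28) = 1.05 V, with n = 2 electrons transferred.
At equilibrium E = 0, so the Nernst equation gives ln K = nFE°/RT = (2)(96485)(1.05)/((8.314)(298)) = 81.78.

ln K = 81.8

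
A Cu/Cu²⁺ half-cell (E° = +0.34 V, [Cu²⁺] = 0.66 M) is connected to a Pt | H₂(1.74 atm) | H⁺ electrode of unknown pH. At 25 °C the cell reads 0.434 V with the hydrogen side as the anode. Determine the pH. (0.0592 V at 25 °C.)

E°_cell = 0.34 V and n = 2.
log Q = n(E° − E)/0.0592 = 2×(0.34 − 0.434)/0.0592 = -3.176.
With Q = [H⁺]^2 / ([Cu²⁺]·P(H₂)), solving for [H⁺] gives log[H⁺] = -1.558, so pH = 1.56.

pH = 1.56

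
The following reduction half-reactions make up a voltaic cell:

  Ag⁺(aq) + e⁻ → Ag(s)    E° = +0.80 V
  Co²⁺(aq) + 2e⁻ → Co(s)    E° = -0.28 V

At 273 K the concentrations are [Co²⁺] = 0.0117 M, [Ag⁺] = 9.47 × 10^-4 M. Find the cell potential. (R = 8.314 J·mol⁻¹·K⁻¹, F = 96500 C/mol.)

0.969 V

The Ag⁺/Ag couple has the higher reduction potential and acts as the cathode, so E°_cell = +0.80 − (-0.28) = 1.08 V.
Balancing electrons gives n = 2; the reaction quotient is Q = [Co²⁺]/[Ag⁺]^2 = 1.3 × 10^4.
E = E° − (RT/nF) ln Q = 1.08 − (8.314×273)/(2×96500) × (9.476) = 1.080 − 0.111 = 0.969 V.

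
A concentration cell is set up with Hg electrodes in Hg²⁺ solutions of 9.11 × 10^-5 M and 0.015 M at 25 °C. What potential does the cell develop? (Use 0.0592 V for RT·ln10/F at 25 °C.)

0.066 V

Both half-cells are Hg²⁺/Hg, so E°_cell = 0. The concentrated side is the cathode; the cell reaction moves Hg²⁺ from high to low concentration with n = 2.
Q = [Hg²⁺]_dilute/[Hg²⁺]_conc = 9.11 × 10^-5/0.015 = 0.00607.
E = 0 − (0.0592/2) log Q = −(0.0592/2)(-2.217) = 0.0656 V.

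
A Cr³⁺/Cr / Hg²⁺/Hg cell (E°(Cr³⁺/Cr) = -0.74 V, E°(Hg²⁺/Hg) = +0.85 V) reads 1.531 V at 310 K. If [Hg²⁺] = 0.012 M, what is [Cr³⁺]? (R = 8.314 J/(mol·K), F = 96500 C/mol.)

0.99 M

From the Nernst equation, ln Q = nF(E° − E)/RT = 6×96500×(1.59 − 1.531)/(8.314×310) = 13.254, so Q = 5.71 × 10^5.
With Q = [Cr³⁺]^2/[Hg²⁺]^3 and the known concentrations, [Cr³⁺]^2 in the numerator gives [Cr³⁺] = 0.99 M.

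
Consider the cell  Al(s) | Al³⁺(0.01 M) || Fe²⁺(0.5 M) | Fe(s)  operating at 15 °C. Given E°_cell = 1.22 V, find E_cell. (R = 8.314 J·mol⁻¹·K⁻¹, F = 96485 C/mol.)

1.25 V

Balancing electrons gives n = 6; the reaction quotient is Q = [Al³⁺]^2/[Fe²⁺]^3 = 8 × 10^-4.
E = E° − (RT/nF) ln Q = 1.22 − (8.314×288)/(6×96485) × (-7.131) = 1.220 + 0.029 = 1.249 V.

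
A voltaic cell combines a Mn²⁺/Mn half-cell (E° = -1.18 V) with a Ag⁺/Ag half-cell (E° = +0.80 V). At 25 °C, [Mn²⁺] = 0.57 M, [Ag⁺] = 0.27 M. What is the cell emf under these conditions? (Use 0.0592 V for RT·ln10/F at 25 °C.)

The Ag⁺/Ag couple has the higher reduction potential and acts as the cathode, so E°_cell = +0.80 − (-1.18) = 1.98 V.
Balancing electrons gives n = 2; the reaction quotient is Q = [Mn²⁺]/[Ag⁺]^2 = 7.82.
At 25 °C, E = E° − (0.0592/n) log Q = 1.98 − (0.0592/2)(0.893) = 1.980 − 0.026 = 1.954 V.

1.95 V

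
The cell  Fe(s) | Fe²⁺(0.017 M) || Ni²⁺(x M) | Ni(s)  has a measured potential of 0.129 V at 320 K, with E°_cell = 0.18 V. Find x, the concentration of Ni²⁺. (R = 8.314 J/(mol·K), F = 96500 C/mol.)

From the Nernst equation, ln Q = nF(E° − E)/RT = 2×96500×(0.18 − 0.129)/(8.314×320) = 3.700, so Q = 40.4.
With Q = [Fe²⁺]/[Ni²⁺] and the known concentrations, [Ni²⁺] in the denominator gives [Ni²⁺] = 4.2 × 10^-4 M.

4.2 × 10^-4 M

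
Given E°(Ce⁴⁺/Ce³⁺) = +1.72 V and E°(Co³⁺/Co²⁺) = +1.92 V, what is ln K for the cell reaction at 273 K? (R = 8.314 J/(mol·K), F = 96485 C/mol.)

E°_cell = +1.92 − (+1.72) = 0.20 V, with n = 1 electron transferred.
At equilibrium E = 0, so the Nernst equation gives ln K = nFE°/RT = (1)(96485)(0.20)/((8.314)(273)) = 8.50.

ln K = 8.5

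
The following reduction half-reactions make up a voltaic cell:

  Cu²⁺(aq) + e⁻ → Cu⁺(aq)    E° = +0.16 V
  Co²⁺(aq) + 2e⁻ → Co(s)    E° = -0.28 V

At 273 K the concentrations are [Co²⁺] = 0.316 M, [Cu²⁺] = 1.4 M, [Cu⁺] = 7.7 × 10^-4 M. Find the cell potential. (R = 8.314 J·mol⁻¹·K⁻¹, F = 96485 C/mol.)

The Cu²⁺/Cu⁺ couple has the higher reduction potential and acts as the cathode, so E°_cell = +0.16 − (-0.28) = 0.44 V.
Balancing electrons gives n = 2; the reaction quotient is Q = [Co²⁺]·[Cu⁺]^2/[Cu²⁺]^2 = 9.56 × 10^-8.
E = E° − (RT/nF) ln Q = 0.44 − (8.314×273)/(2×96485) × (-16.163) = 0.440 + 0.190 = 0.630 V.

0.630 V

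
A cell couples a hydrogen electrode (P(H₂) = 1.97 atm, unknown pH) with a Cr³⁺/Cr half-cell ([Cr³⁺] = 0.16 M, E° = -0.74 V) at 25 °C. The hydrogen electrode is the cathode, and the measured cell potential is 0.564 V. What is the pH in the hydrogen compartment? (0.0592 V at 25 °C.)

E°_cell = 0.74 V and n = 6.
log Q = n(E° − E)/0.0592 = 6×(0.74 − 0.564)/0.0592 = 17.838.
With Q = [Cr³⁺]^2·P(H₂)^3 / [H⁺]^6, solving for [H⁺] gives log[H⁺] = -3.091, so pH = 3.09.

pH = 3.09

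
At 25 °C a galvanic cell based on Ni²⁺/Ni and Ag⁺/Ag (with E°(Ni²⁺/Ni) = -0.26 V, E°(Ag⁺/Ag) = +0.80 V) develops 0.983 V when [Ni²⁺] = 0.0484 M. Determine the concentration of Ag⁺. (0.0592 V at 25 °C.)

0.011 M

From the Nernst equation, log Q = n(E° − E)/0.0592 = 2(1.06 − 0.983)/0.0592 = 2.601, so Q = 399.
With Q = [Ni²⁺]/[Ag⁺]^2 and the known concentrations, [Ag⁺]^2 in the denominator gives [Ag⁺] = 0.011 M.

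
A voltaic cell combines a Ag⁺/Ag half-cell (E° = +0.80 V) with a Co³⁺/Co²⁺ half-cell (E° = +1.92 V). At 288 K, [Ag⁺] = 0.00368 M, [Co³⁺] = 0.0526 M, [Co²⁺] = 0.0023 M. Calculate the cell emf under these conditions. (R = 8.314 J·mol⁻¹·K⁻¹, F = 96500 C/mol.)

The Co³⁺/Co²⁺ couple has the higher reduction potential and acts as the cathode, so E°_cell = +1.92 − (+0.80) = 1.12 V.
Balancing electrons gives n = 1; the reaction quotient is Q = [Ag⁺]·[Co²⁺]/[Co³⁺] = 1.61 × 10^-4.
E = E° − (RT/nF) ln Q = 1.12 − (8.314×288)/(1×96500) × (-8.735) = 1.120 + 0.217 = 1.337 V.

1.34 V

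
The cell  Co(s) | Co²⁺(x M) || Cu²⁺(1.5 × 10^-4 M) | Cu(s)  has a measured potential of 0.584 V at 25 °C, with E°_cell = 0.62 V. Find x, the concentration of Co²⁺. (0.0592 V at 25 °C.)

From the Nernst equation, log Q = n(E° − E)/0.0592 = 2(0.62 − 0.584)/0.0592 = 1.216, so Q = 16.5.
With Q = [Co²⁺]/[Cu²⁺] and the known concentrations, [Co²⁺] in the numerator gives [Co²⁺] = 0.0025 M.

0.0025 M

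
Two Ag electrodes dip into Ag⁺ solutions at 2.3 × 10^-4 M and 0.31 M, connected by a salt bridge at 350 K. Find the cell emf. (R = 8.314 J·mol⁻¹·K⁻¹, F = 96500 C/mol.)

0.22 V

Both half-cells are Ag⁺/Ag, so E°_cell = 0. The concentrated side is the cathode; the cell reaction moves Ag⁺ from high to low concentration with n = 1.
Q = [Ag⁺]_dilute/[Ag⁺]_conc = 2.3 × 10^-4/0.31 = 7.42 × 10^-4.
E = 0 − (RT/nF) ln Q = −((8.314×350)/(1×96500))(-7.206) = 0.2173 V.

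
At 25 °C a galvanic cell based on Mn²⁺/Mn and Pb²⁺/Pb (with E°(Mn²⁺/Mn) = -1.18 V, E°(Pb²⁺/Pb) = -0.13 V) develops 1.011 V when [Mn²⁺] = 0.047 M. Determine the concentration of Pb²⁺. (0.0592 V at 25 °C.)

0.0023 M

From the Nernst equation, log Q = n(E° − E)/0.0592 = 2(1.05 − 1.011)/0.0592 = 1.318, so Q = 20.8.
With Q = [Mn²⁺]/[Pb²⁺] and the known concentrations, [Pb²⁺] in the denominator gives [Pb²⁺] = 0.0023 M.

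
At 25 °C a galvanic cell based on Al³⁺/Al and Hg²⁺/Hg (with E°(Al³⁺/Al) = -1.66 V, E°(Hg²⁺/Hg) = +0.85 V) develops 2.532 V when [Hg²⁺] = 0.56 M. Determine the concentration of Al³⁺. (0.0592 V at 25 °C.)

From the Nernst equation, log Q = n(E° − E)/0.0592 = 6(2.51 − 2.532)/0.0592 = -2.230, so Q = 0.00589.
With Q = [Al³⁺]^2/[Hg²⁺]^3 and the known concentrations, [Al³⁺]^2 in the numerator gives [Al³⁺] = 0.032 M.

0.032 M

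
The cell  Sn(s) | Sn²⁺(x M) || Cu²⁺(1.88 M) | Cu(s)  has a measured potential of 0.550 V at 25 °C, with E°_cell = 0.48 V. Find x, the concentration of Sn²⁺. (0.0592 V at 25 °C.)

From the Nernst equation, log Q = n(E° − E)/0.0592 = 2(0.48 − 0.550)/0.0592 = -2.365, so Q = 0.00432.
With Q = [Sn²⁺]/[Cu²⁺] and the known concentrations, [Sn²⁺] in the numerator gives [Sn²⁺] = 0.0081 M.

0.0081 M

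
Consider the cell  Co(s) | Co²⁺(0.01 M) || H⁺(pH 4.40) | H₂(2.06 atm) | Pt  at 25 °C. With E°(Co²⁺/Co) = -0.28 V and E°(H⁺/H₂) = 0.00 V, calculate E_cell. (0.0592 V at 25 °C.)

0.069 V

The hydrogen couple is the cathode, so E°_cell = 0.28 V; n = 2.
[H⁺] = 10^(−4.40) = 4 × 10^-5 M, and Q = [Co²⁺]·P(H₂) / [H⁺]^2 = 1.3 × 10^7.
E = E° − (0.0592/2) log Q = 0.28 − (0.0592/2)(7.114) = 0.069 V.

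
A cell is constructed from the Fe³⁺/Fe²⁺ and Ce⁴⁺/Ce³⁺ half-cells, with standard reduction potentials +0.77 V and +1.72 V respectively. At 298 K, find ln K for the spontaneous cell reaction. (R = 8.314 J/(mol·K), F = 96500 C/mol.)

E°_cell = +1.72 − (+0.77) = 0.95 V, with n = 1 electron transferred.
At equilibrium E = 0, so the Nernst equation gives ln K = nFE°/RT = (1)(96500)(0.95)/((8.314)(298)) = 37.00.

ln K = 37.0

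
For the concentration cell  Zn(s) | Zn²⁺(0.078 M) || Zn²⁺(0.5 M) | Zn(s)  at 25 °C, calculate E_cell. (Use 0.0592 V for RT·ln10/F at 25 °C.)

Both half-cells are Zn²⁺/Zn, so E°_cell = 0. The concentrated side is the cathode; the cell reaction moves Zn²⁺ from high to low concentration with n = 2.
Q = [Zn²⁺]_dilute/[Zn²⁺]_conc = 0.078/0.5 = 0.156.
E = 0 − (0.0592/2) log Q = −(0.0592/2)(-0.807) = 0.0239 V.

0.024 V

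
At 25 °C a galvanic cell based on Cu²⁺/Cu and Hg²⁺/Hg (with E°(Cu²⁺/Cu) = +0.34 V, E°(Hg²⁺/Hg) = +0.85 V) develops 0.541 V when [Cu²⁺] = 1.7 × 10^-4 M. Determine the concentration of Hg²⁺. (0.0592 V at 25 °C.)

From the Nernst equation, log Q = n(E° − E)/0.0592 = 2(0.51 − 0.541)/0.0592 = -1.047, so Q = 0.0897.
With Q = [Cu²⁺]/[Hg²⁺] and the known concentrations, [Hg²⁺] in the denominator gives [Hg²⁺] = 0.0019 M.

0.0019 M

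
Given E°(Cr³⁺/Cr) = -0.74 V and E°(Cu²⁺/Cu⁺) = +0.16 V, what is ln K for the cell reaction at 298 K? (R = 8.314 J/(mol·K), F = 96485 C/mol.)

E°_cell = +0.16 − (-0.74) = 0.90 V, with n = 3 electrons transferred.
At equilibrium E = 0, so the Nernst equation gives ln K = nFE°/RT = (3)(96485)(0.90)/((8.314)(298)) = 105.15.

ln K = 105.1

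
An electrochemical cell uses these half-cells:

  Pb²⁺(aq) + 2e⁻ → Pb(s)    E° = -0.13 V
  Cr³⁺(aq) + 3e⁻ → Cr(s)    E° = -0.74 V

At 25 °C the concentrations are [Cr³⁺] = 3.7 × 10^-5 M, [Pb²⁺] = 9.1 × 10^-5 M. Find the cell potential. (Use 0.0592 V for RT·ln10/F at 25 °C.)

0.578 V

The Pb²⁺/Pb couple has the higher reduction potential and acts as the cathode, so E°_cell = -0.13 − (-0.74) = 0.61 V.
Balancing electrons gives n = 6; the reaction quotient is Q = [Cr³⁺]^2/[Pb²⁺]^3 = 1820.
At 25 °C, E = E° − (0.0592/n) log Q = 0.61 − (0.0592/6)(3.259) = 0.610 − 0.032 = 0.578 V.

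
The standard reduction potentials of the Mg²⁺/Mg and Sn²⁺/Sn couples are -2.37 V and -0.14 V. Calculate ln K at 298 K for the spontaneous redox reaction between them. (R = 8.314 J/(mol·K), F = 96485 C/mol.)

E°_cell = -0.14 − (-2.37) = 2.23 V, with n = 2 electrons transferred.
At equilibrium E = 0, so the Nernst equation gives ln K = nFE°/RT = (2)(96485)(2.23)/((8.314)(298)) = 173.69.

ln K = 173.7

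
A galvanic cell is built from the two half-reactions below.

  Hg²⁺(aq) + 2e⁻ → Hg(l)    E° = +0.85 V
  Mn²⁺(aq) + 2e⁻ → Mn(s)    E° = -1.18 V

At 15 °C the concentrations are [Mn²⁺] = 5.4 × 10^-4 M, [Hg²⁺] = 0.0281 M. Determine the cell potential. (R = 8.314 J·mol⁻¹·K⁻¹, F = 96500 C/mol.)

The Hg²⁺/Hg couple has the higher reduction potential and acts as the cathode, so E°_cell = +0.85 − (-1.18) = 2.03 V.
Balancing electrons gives n = 2; the reaction quotient is Q = [Mn²⁺]/[Hg²⁺] = 0.0192.
E = E° − (RT/nF) ln Q = 2.03 − (8.314×288)/(2×96500) × (-3.952) = 2.030 + 0.049 = 2.079 V.

2.08 V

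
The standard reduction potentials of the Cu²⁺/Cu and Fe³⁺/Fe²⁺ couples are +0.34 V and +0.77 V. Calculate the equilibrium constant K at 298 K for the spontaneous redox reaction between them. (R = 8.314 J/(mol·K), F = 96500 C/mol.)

E°_cell = +0.77 − (+0.34) = 0.43 V, with n = 2 electrons transferred.
At equilibrium E = 0, so the Nernst equation gives ln K = nFE°/RT = (2)(96500)(0.43)/((8.314)(298)) = 33.50.
K = e^33.50 = 3.5 × 10^14.

3.5 × 10^14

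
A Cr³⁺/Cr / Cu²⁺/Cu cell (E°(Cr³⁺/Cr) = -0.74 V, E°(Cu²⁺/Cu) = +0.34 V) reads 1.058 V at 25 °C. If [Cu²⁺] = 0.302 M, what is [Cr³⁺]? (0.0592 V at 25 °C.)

2.2 M

From the Nernst equation, log Q = n(E° − E)/0.0592 = 6(1.08 − 1.058)/0.0592 = 2.230, so Q = 170.
With Q = [Cr³⁺]^2/[Cu²⁺]^3 and the known concentrations, [Cr³⁺]^2 in the numerator gives [Cr³⁺] = 2.2 M.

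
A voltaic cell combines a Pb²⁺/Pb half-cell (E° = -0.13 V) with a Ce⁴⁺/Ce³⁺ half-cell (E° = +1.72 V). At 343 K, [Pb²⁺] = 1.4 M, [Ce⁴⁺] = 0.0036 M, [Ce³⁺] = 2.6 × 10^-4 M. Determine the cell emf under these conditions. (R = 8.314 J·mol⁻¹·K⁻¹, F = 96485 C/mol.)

The Ce⁴⁺/Ce³⁺ couple has the higher reduction potential and acts as the cathode, so E°_cell = +1.72 − (-0.13) = 1.85 V.
Balancing electrons gives n = 2; the reaction quotient is Q = [Pb²⁺]·[Ce³⁺]^2/[Ce⁴⁺]^2 = 0.00730.
E = E° − (RT/nF) ln Q = 1.85 − (8.314×343)/(2×96485) × (-4.920) = 1.850 + 0.073 = 1.923 V.

1.92 V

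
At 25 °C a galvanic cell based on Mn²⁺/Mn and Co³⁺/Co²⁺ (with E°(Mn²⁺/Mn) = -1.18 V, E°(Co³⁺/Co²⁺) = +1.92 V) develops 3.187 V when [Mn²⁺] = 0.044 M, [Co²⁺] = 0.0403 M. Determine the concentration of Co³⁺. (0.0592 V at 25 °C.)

0.25 M

From the Nernst equation, log Q = n(E° − E)/0.0592 = 2(3.10 − 3.187)/0.0592 = -2.939, so Q = 0.00115.
With Q = [Mn²⁺]·[Co²⁺]^2/[Co³⁺]^2 and the known concentrations, [Co³⁺]^2 in the denominator gives [Co³⁺] = 0.25 M.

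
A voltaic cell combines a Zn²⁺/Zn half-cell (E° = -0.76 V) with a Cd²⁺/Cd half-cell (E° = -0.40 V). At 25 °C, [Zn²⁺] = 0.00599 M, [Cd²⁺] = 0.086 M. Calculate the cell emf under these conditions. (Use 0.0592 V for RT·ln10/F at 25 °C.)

The Cd²⁺/Cd couple has the higher reduction potential and acts as the cathode, so E°_cell = -0.40 − (-0.76) = 0.36 V.
Balancing electrons gives n = 2; the reaction quotient is Q = [Zn²⁺]/[Cd²⁺] = 0.0697.
At 25 °C, E = E° − (0.0592/n) log Q = 0.36 − (0.0592/2)(-1.157) = 0.360 + 0.034 = 0.394 V.

0.394 V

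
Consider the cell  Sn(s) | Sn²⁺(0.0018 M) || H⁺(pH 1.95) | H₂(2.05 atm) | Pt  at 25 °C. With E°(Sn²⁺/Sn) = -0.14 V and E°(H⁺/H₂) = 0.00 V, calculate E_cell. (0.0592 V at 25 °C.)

0.097 V

The hydrogen couple is the cathode, so E°_cell = 0.14 V; n = 2.
[H⁺] = 10^(−1.95) = 0.011 M, and Q = [Sn²⁺]·P(H₂) / [H⁺]^2 = 29.3.
E = E° − (0.0592/2) log Q = 0.14 − (0.0592/2)(1.467) = 0.097 V.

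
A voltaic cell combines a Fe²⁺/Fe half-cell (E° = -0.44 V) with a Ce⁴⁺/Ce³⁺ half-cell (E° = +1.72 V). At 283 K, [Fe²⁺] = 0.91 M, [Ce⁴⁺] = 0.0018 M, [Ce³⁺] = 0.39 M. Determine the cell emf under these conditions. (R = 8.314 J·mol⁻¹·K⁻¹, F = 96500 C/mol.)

The Ce⁴⁺/Ce³⁺ couple has the higher reduction potential and acts as the cathode, so E°_cell = +1.72 − (-0.44) = 2.16 V.
Balancing electrons gives n = 2; the reaction quotient is Q = [Fe²⁺]·[Ce³⁺]^2/[Ce⁴⁺]^2 = 4.27 × 10^4.
E = E° − (RT/nF) ln Q = 2.16 − (8.314×283)/(2×96500) × (10.662) = 2.160 − 0.130 = 2.030 V.

2.03 V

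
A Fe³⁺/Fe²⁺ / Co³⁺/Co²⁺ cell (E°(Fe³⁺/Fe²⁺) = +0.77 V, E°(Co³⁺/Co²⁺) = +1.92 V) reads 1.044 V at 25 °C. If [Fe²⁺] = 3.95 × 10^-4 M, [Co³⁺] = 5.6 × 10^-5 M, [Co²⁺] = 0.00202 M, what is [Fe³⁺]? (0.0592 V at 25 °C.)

From the Nernst equation, log Q = n(E° − E)/0.0592 = 1(1.15 − 1.044)/0.0592 = 1.791, so Q = 61.7.
With Q = [Fe³⁺]·[Co²⁺]/([Fe²⁺]·[Co³⁺]) and the known concentrations, [Fe³⁺] in the numerator gives [Fe³⁺] = 6.8 × 10^-4 M.

6.8 × 10^-4 M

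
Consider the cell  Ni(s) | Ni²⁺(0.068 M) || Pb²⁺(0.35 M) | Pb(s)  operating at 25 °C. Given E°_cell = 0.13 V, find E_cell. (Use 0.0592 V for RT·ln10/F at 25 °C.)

0.151 V

Balancing electrons gives n = 2; the reaction quotient is Q = [Ni²⁺]/[Pb²⁺] = 0.194.
At 25 °C, E = E° − (0.0592/n) log Q = 0.13 − (0.0592/2)(-0.712) = 0.130 + 0.021 = 0.151 V.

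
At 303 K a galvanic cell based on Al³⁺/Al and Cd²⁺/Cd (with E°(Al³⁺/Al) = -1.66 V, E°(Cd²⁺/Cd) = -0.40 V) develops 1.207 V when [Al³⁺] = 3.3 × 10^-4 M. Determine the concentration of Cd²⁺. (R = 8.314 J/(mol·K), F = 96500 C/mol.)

From the Nernst equation, ln Q = nF(E° − E)/RT = 6×96500×(1.26 − 1.207)/(8.314×303) = 12.182, so Q = 1.95 × 10^5.
With Q = [Al³⁺]^2/[Cd²⁺]^3 and the known concentrations, [Cd²⁺]^3 in the denominator gives [Cd²⁺] = 8.2 × 10^-5 M.

8.2 × 10^-5 M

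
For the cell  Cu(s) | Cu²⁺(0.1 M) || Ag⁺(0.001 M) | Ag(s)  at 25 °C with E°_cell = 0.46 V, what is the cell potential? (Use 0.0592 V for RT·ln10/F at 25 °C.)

0.312 V

Balancing electrons gives n = 2; the reaction quotient is Q = [Cu²⁺]/[Ag⁺]^2 = 1 × 10^5.
At 25 °C, E = E° − (0.0592/n) log Q = 0.46 − (0.0592/2)(5.000) = 0.460 − 0.148 = 0.312 V.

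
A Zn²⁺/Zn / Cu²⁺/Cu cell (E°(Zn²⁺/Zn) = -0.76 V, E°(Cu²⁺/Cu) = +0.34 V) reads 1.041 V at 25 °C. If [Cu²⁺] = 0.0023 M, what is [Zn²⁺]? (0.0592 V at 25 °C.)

From the Nernst equation, log Q = n(E° − E)/0.0592 = 2(1.10 − 1.041)/0.0592 = 1.993, so Q = 98.5.
With Q = [Zn²⁺]/[Cu²⁺] and the known concentrations, [Zn²⁺] in the numerator gives [Zn²⁺] = 0.23 M.

0.23 M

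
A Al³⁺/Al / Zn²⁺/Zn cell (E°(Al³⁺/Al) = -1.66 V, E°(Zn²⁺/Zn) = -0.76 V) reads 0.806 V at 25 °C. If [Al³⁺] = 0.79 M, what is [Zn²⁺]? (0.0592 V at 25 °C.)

From the Nernst equation, log Q = n(E° − E)/0.0592 = 6(0.90 − 0.806)/0.0592 = 9.527, so Q = 3.37 × 10^9.
With Q = [Al³⁺]^2/[Zn²⁺]^3 and the known concentrations, [Zn²⁺]^3 in the denominator gives [Zn²⁺] = 5.7 × 10^-4 M.

5.7 × 10^-4 M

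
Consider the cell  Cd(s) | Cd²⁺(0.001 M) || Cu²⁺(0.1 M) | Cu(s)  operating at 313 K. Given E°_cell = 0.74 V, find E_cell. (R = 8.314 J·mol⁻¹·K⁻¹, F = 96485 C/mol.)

0.802 V

Balancing electrons gives n = 2; the reaction quotient is Q = [Cd²⁺]/[Cu²⁺] = 0.0100.
E = E° − (RT/nF) ln Q = 0.74 − (8.314×313)/(2×96485) × (-4.605) = 0.740 + 0.062 = 0.802 V.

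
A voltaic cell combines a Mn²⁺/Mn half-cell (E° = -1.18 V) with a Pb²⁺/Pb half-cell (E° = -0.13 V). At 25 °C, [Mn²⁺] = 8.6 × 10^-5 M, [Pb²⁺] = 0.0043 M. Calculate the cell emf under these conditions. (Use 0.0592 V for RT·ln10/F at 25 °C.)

1.10 V

The Pb²⁺/Pb couple has the higher reduction potential and acts as the cathode, so E°_cell = -0.13 − (-1.18) = 1.05 V.
Balancing electrons gives n = 2; the reaction quotient is Q = [Mn²⁺]/[Pb²⁺] = 0.0200.
At 25 °C, E = E° − (0.0592/n) log Q = 1.05 − (0.0592/2)(-1.699) = 1.050 + 0.050 = 1.100 V.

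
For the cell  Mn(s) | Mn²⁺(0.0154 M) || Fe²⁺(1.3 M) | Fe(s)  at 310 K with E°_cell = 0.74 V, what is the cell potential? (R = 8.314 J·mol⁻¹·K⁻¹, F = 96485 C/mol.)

0.799 V

Balancing electrons gives n = 2; the reaction quotient is Q = [Mn²⁺]/[Fe²⁺] = 0.0118.
E = E° − (RT/nF) ln Q = 0.74 − (8.314×310)/(2×96485) × (-4.436) = 0.740 + 0.059 = 0.799 V.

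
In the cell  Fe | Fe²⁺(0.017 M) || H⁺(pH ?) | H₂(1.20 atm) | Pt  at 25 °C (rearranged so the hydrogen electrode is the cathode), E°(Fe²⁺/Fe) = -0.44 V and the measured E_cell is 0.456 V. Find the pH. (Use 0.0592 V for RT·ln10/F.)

E°_cell = 0.44 V and n = 2.
log Q = n(E° − E)/0.0592 = 2×(0.44 − 0.456)/0.0592 = -0.541.
With Q = [Fe²⁺]·P(H₂) / [H⁺]^2, solving for [H⁺] gives log[H⁺] = -0.575, so pH = 0.57.

pH = 0.57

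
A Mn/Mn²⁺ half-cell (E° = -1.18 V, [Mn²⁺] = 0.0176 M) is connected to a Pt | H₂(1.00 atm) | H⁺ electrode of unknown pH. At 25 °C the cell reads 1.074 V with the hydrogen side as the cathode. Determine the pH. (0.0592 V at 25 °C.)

E°_cell = 1.18 V and n = 2.
log Q = n(E° − E)/0.0592 = 2×(1.18 − 1.074)/0.0592 = 3.581.
With Q = [Mn²⁺]·P(H₂) / [H⁺]^2, solving for [H⁺] gives log[H⁺] = -2.668, so pH = 2.67.

pH = 2.67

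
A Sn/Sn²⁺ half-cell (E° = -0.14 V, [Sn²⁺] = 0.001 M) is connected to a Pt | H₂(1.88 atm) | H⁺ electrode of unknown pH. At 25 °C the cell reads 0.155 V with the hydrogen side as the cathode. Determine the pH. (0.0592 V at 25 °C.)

E°_cell = 0.14 V and n = 2.
log Q = n(E° − E)/0.0592 = 2×(0.14 − 0.155)/0.0592 = -0.507.
With Q = [Sn²⁺]·P(H₂) / [H⁺]^2, solving for [H⁺] gives log[H⁺] = -1.110, so pH = 1.11.

pH = 1.11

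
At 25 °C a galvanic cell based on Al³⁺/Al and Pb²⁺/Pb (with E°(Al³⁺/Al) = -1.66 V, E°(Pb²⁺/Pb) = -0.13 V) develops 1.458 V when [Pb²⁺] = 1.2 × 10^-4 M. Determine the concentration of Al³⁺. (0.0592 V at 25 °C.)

0.0059 M

From the Nernst equation, log Q = n(E° − E)/0.0592 = 6(1.53 − 1.458)/0.0592 = 7.297, so Q = 1.98 × 10^7.
With Q = [Al³⁺]^2/[Pb²⁺]^3 and the known concentrations, [Al³⁺]^2 in the numerator gives [Al³⁺] = 0.0059 M.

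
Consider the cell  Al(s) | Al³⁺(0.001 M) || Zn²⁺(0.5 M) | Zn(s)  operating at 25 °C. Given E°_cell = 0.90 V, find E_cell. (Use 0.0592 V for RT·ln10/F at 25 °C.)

Balancing electrons gives n = 6; the reaction quotient is Q = [Al³⁺]^2/[Zn²⁺]^3 = 8 × 10^-6.
At 25 °C, E = E° − (0.0592/n) log Q = 0.90 − (0.0592/6)(-5.097) = 0.900 + 0.050 = 0.950 V.

0.950 V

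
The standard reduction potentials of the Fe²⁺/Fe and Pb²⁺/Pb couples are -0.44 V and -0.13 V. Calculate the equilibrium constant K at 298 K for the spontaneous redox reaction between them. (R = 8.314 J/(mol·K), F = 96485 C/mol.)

E°_cell = -0.13 − (-0.44) = 0.31 V, with n = 2 electrons transferred.
At equilibrium E = 0, so the Nernst equation gives ln K = nFE°/RT = (2)(96485)(0.31)/((8.314)(298)) = 24.14.
K = e^24.14 = 3.1 × 10^10.

3.1 × 10^10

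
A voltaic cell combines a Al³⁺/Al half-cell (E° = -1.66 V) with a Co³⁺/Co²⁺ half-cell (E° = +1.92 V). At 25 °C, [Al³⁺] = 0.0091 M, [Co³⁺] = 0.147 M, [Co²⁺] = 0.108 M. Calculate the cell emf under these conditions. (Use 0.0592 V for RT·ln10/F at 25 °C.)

3.63 V

The Co³⁺/Co²⁺ couple has the higher reduction potential and acts as the cathode, so E°_cell = +1.92 − (-1.66) = 3.58 V.
Balancing electrons gives n = 3; the reaction quotient is Q = [Al³⁺]·[Co²⁺]^3/[Co³⁺]^3 = 0.00361.
At 25 °C, E = E° − (0.0592/n) log Q = 3.58 − (0.0592/3)(-2.443) = 3.580 + 0.048 = 3.628 V.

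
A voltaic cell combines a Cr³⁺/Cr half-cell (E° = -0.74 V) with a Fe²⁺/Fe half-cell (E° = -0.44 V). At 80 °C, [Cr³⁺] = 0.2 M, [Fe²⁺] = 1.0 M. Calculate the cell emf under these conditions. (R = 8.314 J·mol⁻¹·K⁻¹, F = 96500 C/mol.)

The Fe²⁺/Fe couple has the higher reduction potential and acts as the cathode, so E°_cell = -0.44 − (-0.74) = 0.30 V.
Balancing electrons gives n = 6; the reaction quotient is Q = [Cr³⁺]^2/[Fe²⁺]^3 = 0.0400.
E = E° − (RT/nF) ln Q = 0.30 − (8.314×353)/(6×96500) × (-3.219) = 0.300 + 0.016 = 0.316 V.

0.316 V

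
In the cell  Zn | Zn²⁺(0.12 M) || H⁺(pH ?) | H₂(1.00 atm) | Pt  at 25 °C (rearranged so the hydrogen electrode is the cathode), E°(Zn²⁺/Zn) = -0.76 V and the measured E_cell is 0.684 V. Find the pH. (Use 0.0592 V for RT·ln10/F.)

E°_cell = 0.76 V and n = 2.
log Q = n(E° − E)/0.0592 = 2×(0.76 − 0.684)/0.0592 = 2.568.
With Q = [Zn²⁺]·P(H₂) / [H⁺]^2, solving for [H⁺] gives log[H⁺] = -1.744, so pH = 1.74.

pH = 1.74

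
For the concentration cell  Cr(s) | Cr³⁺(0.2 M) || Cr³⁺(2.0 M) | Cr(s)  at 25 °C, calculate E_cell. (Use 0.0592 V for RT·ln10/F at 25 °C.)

0.020 V

Both half-cells are Cr³⁺/Cr, so E°_cell = 0. The concentrated side is the cathode; the cell reaction moves Cr³⁺ from high to low concentration with n = 3.
Q = [Cr³⁺]_dilute/[Cr³⁺]_conc = 0.2/2.0 = 0.100.
E = 0 − (0.0592/3) log Q = −(0.0592/3)(-1.000) = 0.0197 V.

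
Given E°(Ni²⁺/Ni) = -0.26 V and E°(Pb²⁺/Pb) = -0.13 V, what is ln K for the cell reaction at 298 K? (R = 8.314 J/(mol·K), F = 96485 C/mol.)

E°_cell = -0.13 − (-0.26) = 0.13 V, with n = 2 electrons transferred.
At equilibrium E = 0, so the Nernst equation gives ln K = nFE°/RT = (2)(96485)(0.13)/((8.314)(298)) = 10.13.

ln K = 10.1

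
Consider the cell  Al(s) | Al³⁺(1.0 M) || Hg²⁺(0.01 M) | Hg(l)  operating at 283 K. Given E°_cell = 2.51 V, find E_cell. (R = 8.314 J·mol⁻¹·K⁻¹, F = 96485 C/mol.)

2.45 V

Balancing electrons gives n = 6; the reaction quotient is Q = [Al³⁺]^2/[Hg²⁺]^3 = 1 × 10^6.
E = E° − (RT/nF) ln Q = 2.51 − (8.314×283)/(6×96485) × (13.816) = 2.510 − 0.056 = 2.454 V.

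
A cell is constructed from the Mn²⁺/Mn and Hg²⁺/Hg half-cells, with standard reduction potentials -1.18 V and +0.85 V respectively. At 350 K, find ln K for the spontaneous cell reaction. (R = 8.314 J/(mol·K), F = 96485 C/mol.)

E°_cell = +0.85 − (-1.18) = 2.03 V, with n = 2 electrons transferred.
At equilibrium E = 0, so the Nernst equation gives ln K = nFE°/RT = (2)(96485)(2.03)/((8.314)(350)) = 134.62.

ln K = 134.6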